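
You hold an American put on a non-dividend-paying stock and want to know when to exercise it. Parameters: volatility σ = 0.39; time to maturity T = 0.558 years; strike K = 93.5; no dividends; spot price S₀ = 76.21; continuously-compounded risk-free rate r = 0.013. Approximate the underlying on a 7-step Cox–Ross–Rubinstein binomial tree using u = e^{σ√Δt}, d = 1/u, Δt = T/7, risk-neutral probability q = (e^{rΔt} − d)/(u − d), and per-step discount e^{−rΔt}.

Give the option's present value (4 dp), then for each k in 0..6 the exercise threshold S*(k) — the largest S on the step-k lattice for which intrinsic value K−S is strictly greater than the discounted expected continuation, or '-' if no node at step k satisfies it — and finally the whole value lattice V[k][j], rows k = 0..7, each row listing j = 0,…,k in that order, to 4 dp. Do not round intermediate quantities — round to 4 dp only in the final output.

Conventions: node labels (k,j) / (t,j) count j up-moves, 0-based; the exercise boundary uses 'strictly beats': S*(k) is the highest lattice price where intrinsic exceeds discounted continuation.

params: Δt=0.07971 u=1.11640 d=0.89573 q=0.47720 e^(-rΔt)=0.99896
t_7 payoffs: 58.2413 49.5552 38.7291 25.2361 8.4190 0.0000 0.0000 0.0000
t_6: node(6,0) S=39.3629 payoff=54.1371 vs cont=54.0403 → 54.1371 [stop]  node(6,1) S=49.0601 payoff=44.4399 vs cont=44.3430 → 44.4399 [stop]  node(6,2) S=61.1463 payoff=32.3537 vs cont=32.2568 → 32.3537 [stop]  node(6,3) S=76.2100 payoff=17.2900 vs cont=17.1932 → 17.2900 [stop]  node(6,4) S=94.9847 payoff=0.0000 vs cont=4.3969 → 4.3969 [wait]  node(6,5) S=118.3846 payoff=0.0000 vs cont=0.0000 → 0.0000 [wait]  node(6,6) S=147.5492 payoff=0.0000 vs cont=0.0000 → 0.0000 [wait]  ⇒ S*(6)=76.2100
t_5: node(5,0) S=43.9448 payoff=49.5552 vs cont=49.4583 → 49.5552 [stop]  node(5,1) S=54.7709 payoff=38.7291 vs cont=38.6323 → 38.7291 [stop]  node(5,2) S=68.2639 payoff=25.2361 vs cont=25.1393 → 25.2361 [stop]  node(5,3) S=85.0810 payoff=8.4190 vs cont=11.1259 → 11.1259 [wait]  node(5,4) S=106.0411 payoff=0.0000 vs cont=2.2963 → 2.2963 [wait]  node(5,5) S=132.1649 payoff=0.0000 vs cont=0.0000 → 0.0000 [wait]  ⇒ S*(5)=68.2639
t_4: node(4,0) S=49.0601 payoff=44.4399 vs cont=44.3430 → 44.4399 [stop]  node(4,1) S=61.1463 payoff=32.3537 vs cont=32.2568 → 32.3537 [stop]  node(4,2) S=76.2100 payoff=17.2900 vs cont=18.4836 → 18.4836 [wait]  node(4,3) S=94.9847 payoff=0.0000 vs cont=6.9053 → 6.9053 [wait]  node(4,4) S=118.3846 payoff=0.0000 vs cont=1.1993 → 1.1993 [wait]  ⇒ S*(4)=61.1463
t_3: node(3,0) S=54.7709 payoff=38.7291 vs cont=38.6323 → 38.7291 [stop]  node(3,1) S=68.2639 payoff=25.2361 vs cont=25.7082 → 25.7082 [wait]  node(3,2) S=85.0810 payoff=8.4190 vs cont=12.9450 → 12.9450 [wait]  node(3,3) S=106.0411 payoff=0.0000 vs cont=4.1780 → 4.1780 [wait]  ⇒ S*(3)=54.7709
t_2: node(2,0) S=61.1463 payoff=32.3537 vs cont=32.4819 → 32.4819 [wait]  node(2,1) S=76.2100 payoff=17.2900 vs cont=19.5973 → 19.5973 [wait]  node(2,2) S=94.9847 payoff=0.0000 vs cont=8.7523 → 8.7523 [wait]  ⇒ S*(2)=-
t_1: node(1,0) S=68.2639 payoff=25.2361 vs cont=26.3061 → 26.3061 [wait]  node(1,1) S=85.0810 payoff=8.4190 vs cont=14.4072 → 14.4072 [wait]  ⇒ S*(1)=-
t_0: node(0,0) S=76.2100 payoff=17.2900 vs cont=20.6066 → 20.6066 [wait]  ⇒ S*(0)=-

price = 20.6066
boundary = - - - 54.7709 61.1463 68.2639 76.2100
tree:
20.6066
26.3061 14.4072
32.4819 19.5973 8.7523
38.7291 25.7082 12.9450 4.1780
44.4399 32.3537 18.4836 6.9053 1.1993
49.5552 38.7291 25.2361 11.1259 2.2963 0.0000
54.1371 44.4399 32.3537 17.2900 4.3969 0.0000 0.0000
58.2413 49.5552 38.7291 25.2361 8.4190 0.0000 0.0000 0.0000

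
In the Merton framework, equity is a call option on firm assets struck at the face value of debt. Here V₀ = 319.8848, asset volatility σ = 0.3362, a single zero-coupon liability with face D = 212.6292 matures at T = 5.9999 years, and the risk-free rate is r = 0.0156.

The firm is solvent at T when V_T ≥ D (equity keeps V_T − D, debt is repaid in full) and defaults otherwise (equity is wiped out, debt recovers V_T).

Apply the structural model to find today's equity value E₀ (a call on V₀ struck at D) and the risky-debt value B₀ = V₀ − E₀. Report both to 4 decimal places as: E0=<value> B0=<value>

E0=158.7697 B0=161.1151

Work the structural quantities from V₀ = 319.8848 against face 212.6292:
d₁ = [ln(V₀/D) + (r + σ²/2)T] / (σ√T)
   = [ln(319.8848/212.6292) + (0.0156 + 0.5·0.3362²)·5.9999] / (0.3362·√5.9999)
   = [0.408411 + 0.432684] / 0.823512 = 1.021352
d₂ = d₁ − σ√T = 1.021352 − 0.823512 = 0.197840
N(d₁) = 0.846456,  N(d₂) = 0.578415,  e^(−rT) = 0.910648
E₀ = V₀·N(d₁) − D·e^(−rT)·N(d₂)
   = 319.8848·0.846456 − 212.6292·0.910648·0.578415 = 158.769702
B₀ = V₀ − E₀ = 319.8848 − 158.769702 = 161.115098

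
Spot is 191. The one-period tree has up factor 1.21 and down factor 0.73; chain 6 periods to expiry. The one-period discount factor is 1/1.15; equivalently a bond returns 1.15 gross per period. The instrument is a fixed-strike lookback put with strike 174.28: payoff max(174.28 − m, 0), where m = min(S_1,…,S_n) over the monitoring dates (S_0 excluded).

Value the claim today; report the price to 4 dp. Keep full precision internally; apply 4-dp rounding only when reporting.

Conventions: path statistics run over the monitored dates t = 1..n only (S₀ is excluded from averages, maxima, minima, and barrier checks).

Set p* = 0.8750 (from d < R < u); the path-dependent value is the discounted p*-expectation over all price paths.
Enumerate all 2^6 = 64 price paths (U = up ×1.21, D = down ×0.73); each path with k up-moves has probability p*^k·(1−p*)^(6−k).
DDDDDD: m=28.9048, payoff=145.3752, prob=0.000004
UDDDDD: m=47.9108, payoff=126.3692, prob=0.000027
DUDDDD: m=47.9108, payoff=126.3692, prob=0.000027
UUDDDD: m=79.4137, payoff=94.8663, prob=0.000187
DDUDDD: m=47.9108, payoff=126.3692, prob=0.000027
UDUDDD: m=79.4137, payoff=94.8663, prob=0.000187
DUUDDD: m=79.4137, payoff=94.8663, prob=0.000187
UUUDDD: m=131.6310, payoff=42.6490, prob=0.001308
DDDUDD: m=47.9108, payoff=126.3692, prob=0.000027
UDDUDD: m=79.4137, payoff=94.8663, prob=0.000187
DUDUDD: m=79.4137, payoff=94.8663, prob=0.000187
UUDUDD: m=131.6310, payoff=42.6490, prob=0.001308
DDUUDD: m=79.4137, payoff=94.8663, prob=0.000187
UDUUDD: m=131.6310, payoff=42.6490, prob=0.001308
DUUUDD: m=131.6310, payoff=42.6490, prob=0.001308
UUUUDD: m=218.1828, payoff=0.0000, prob=0.009159
DDDDUD: m=47.9108, payoff=126.3692, prob=0.000027
UDDDUD: m=79.4137, payoff=94.8663, prob=0.000187
DUDDUD: m=79.4137, payoff=94.8663, prob=0.000187
UUDDUD: m=131.6310, payoff=42.6490, prob=0.001308
DDUDUD: m=79.4137, payoff=94.8663, prob=0.000187
UDUDUD: m=131.6310, payoff=42.6490, prob=0.001308
DUUDUD: m=131.6310, payoff=42.6490, prob=0.001308
UUUDUD: m=218.1828, payoff=0.0000, prob=0.009159
DDDUUD: m=74.3022, payoff=99.9778, prob=0.000187
UDDUUD: m=123.1585, payoff=51.1215, prob=0.001308
DUDUUD: m=123.1585, payoff=51.1215, prob=0.001308
UUDUUD: m=204.1395, payoff=0.0000, prob=0.009159
DDUUUD: m=101.7839, payoff=72.4961, prob=0.001308
UDUUUD: m=168.7103, payoff=5.5697, prob=0.009159
DUUUUD: m=139.4300, payoff=34.8500, prob=0.009159
UUUUUD: m=231.1100, payoff=0.0000, prob=0.064114
DDDDDU: m=39.5957, payoff=134.6843, prob=0.000027
UDDDDU: m=65.6312, payoff=108.6488, prob=0.000187
DUDDDU: m=65.6312, payoff=108.6488, prob=0.000187
UUDDDU: m=108.7859, payoff=65.4941, prob=0.001308
DDUDDU: m=65.6312, payoff=108.6488, prob=0.000187
UDUDDU: m=108.7859, payoff=65.4941, prob=0.001308
DUUDDU: m=108.7859, payoff=65.4941, prob=0.001308
UUUDDU: m=180.3164, payoff=0.0000, prob=0.009159
DDDUDU: m=65.6312, payoff=108.6488, prob=0.000187
UDDUDU: m=108.7859, payoff=65.4941, prob=0.001308
DUDUDU: m=108.7859, payoff=65.4941, prob=0.001308
UUDUDU: m=180.3164, payoff=0.0000, prob=0.009159
DDUUDU: m=101.7839, payoff=72.4961, prob=0.001308
UDUUDU: m=168.7103, payoff=5.5697, prob=0.009159
DUUUDU: m=139.4300, payoff=34.8500, prob=0.009159
UUUUDU: m=231.1100, payoff=0.0000, prob=0.064114
DDDDUU: m=54.2406, payoff=120.0394, prob=0.000187
UDDDUU: m=89.9057, payoff=84.3743, prob=0.001308
DUDDUU: m=89.9057, payoff=84.3743, prob=0.001308
UUDDUU: m=149.0218, payoff=25.2582, prob=0.009159
DDUDUU: m=89.9057, payoff=84.3743, prob=0.001308
UDUDUU: m=149.0218, payoff=25.2582, prob=0.009159
DUUDUU: m=139.4300, payoff=34.8500, prob=0.009159
UUUDUU: m=231.1100, payoff=0.0000, prob=0.064114
DDDUUU: m=74.3022, payoff=99.9778, prob=0.001308
UDDUUU: m=123.1585, payoff=51.1215, prob=0.009159
DUDUUU: m=123.1585, payoff=51.1215, prob=0.009159
UUDUUU: m=204.1395, payoff=0.0000, prob=0.064114
DDUUUU: m=101.7839, payoff=72.4961, prob=0.009159
UDUUUU: m=168.7103, payoff=5.5697, prob=0.064114
DUUUUU: m=139.4300, payoff=34.8500, prob=0.064114
UUUUUU: m=231.1100, payoff=0.0000, prob=0.448795
Price = Σ prob·payoff / R^6 = 7.621778 / 2.313061 = 3.2951

price = 3.2951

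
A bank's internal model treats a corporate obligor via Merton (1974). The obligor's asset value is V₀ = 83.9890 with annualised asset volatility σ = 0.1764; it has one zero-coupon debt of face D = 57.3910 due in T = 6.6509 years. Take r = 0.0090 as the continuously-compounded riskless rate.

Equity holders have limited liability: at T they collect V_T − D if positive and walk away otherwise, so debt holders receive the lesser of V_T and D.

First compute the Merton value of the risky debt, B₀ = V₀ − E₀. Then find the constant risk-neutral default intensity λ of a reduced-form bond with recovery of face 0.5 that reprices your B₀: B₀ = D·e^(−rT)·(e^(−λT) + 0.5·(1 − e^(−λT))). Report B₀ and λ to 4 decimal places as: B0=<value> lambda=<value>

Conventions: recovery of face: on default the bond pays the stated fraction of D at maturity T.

Work the structural quantities from V₀ = 83.9890 against face 57.3910:
d₁ = [ln(V₀/D) + (r + σ²/2)T] / (σ√T)
   = [ln(83.9890/57.3910) + (0.0090 + 0.5·0.1764²)·6.6509] / (0.1764·√6.6509)
   = [0.380798 + 0.163336] / 0.454924 = 1.196100
d₂ = d₁ − σ√T = 1.196100 − 0.454924 = 0.741176
N(d₁) = 0.884171,  N(d₂) = 0.770707,  e^(−rT) = 0.941898
E₀ = V₀·N(d₁) − D·e^(−rT)·N(d₂)
   = 83.9890·0.884171 − 57.3910·0.941898·0.770707 = 32.598970
B₀ = V₀ − E₀ = 83.9890 − 32.598970 = 51.390030
e^(−λT) = (B₀·e^(rT)/D − 0.5)/(1 − 0.5) = (51.3900·1.061686/57.3910 − 0.5)/0.5 = 0.90134472
λ = −ln(0.90134472)/6.6509 = 0.015617

B0=51.3900 lambda=0.0156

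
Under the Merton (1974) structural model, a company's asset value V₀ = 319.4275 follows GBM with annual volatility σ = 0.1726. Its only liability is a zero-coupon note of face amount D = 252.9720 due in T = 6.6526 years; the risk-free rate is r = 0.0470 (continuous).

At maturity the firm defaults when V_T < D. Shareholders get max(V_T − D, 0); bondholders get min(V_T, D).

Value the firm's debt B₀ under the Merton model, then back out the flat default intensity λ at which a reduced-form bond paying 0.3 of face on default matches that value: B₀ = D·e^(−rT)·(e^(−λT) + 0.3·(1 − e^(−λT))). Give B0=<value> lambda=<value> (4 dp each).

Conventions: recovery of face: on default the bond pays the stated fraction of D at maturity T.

With assets at 319.4275 and a single debt payment of 252.9720 at 6.6526 years:
d₁ = [ln(V₀/D) + (r + σ²/2)T] / (σ√T)
   = [ln(319.4275/252.9720) + (0.0470 + 0.5·0.1726²)·6.6526] / (0.1726·√6.6526)
   = [0.233252 + 0.411765] / 0.445181 = 1.448887
d₂ = d₁ − σ√T = 1.448887 − 0.445181 = 1.003706
N(d₁) = 0.926315,  N(d₂) = 0.842240,  e^(−rT) = 0.731490
E₀ = V₀·N(d₁) − D·e^(−rT)·N(d₂)
   = 319.4275·0.926315 − 252.9720·0.731490·0.842240 = 140.037167
B₀ = V₀ − E₀ = 319.4275 − 140.037167 = 179.390333
e^(−λT) = (B₀·e^(rT)/D − 0.3)/(1 − 0.3) = (179.3903·1.367073/252.9720 − 0.3)/0.7 = 0.95633450
λ = −ln(0.95633450)/6.6526 = 0.006711

B0=179.3903 lambda=0.0067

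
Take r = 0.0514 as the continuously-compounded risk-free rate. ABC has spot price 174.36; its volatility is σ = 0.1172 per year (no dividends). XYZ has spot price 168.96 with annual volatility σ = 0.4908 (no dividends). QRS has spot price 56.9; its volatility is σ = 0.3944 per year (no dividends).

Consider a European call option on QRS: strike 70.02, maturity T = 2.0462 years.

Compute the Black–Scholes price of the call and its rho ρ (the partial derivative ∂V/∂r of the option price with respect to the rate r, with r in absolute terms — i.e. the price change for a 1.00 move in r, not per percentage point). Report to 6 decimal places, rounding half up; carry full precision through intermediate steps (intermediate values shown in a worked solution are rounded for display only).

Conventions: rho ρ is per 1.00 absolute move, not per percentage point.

price = 10.467123
ρ = 41.467795

σ√T = 0.3944·√2.0462 = 0.564171
d₁ = (ln(S/K) + (r+σ²/2)T) / (σ√T) = (ln(56.9/70.02) + (0.0514+0.3944²/2)·2.0462) / 0.564171 = (-0.207486 + 0.264319) / 0.564171 = 0.100738
d₂ = d₁ − σ√T = 0.100738 − 0.564171 = -0.463433
e^{−rT} = 0.900167
N(d₁) = 0.540121,  N(d₂) = 0.321527
Call price V = S·N(d₁) − K·e^{−rT}·N(d₂) = 30.732881 − 20.265758 = 10.467123
ρ = K·T·e^{−rT}·N(d₂) = 41.467795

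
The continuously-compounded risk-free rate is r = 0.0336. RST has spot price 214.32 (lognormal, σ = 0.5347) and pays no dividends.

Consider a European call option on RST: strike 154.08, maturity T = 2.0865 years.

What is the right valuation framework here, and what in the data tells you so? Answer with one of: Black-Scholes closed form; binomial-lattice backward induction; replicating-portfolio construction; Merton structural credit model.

Key observation: the instrument is a plain European call (strike 154.08) on a lognormal asset; the exact continuous-time formula applies directly.

framework: Black-Scholes closed form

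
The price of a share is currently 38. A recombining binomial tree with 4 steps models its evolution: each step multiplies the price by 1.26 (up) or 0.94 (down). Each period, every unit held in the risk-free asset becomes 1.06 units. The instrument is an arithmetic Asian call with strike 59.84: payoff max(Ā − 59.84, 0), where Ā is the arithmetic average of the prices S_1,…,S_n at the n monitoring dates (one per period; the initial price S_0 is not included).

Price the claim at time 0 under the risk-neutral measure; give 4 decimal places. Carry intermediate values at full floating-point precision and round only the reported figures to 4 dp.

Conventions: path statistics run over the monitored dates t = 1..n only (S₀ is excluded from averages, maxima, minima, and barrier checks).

price = 0.2656

With p* = (R−d)/(u−d) = 0.3750, sum probability × payoff across the paths and divide by R^4.
Enumerate all 2^4 = 16 price paths (U = up ×1.26, D = down ×0.94); each path with k up-moves has probability p*^k·(1−p*)^(4−k).
DDDD: Ā=32.6319, payoff=0.0000, prob=0.152588
UDDD: Ā=43.7406, payoff=0.0000, prob=0.091553
DUDD: Ā=40.7006, payoff=0.0000, prob=0.091553
UUDD: Ā=54.5561, payoff=0.0000, prob=0.054932
DDUD: Ā=37.8430, payoff=0.0000, prob=0.091553
UDUD: Ā=50.7257, payoff=0.0000, prob=0.054932
DUUD: Ā=47.6857, payoff=0.0000, prob=0.054932
UUUD: Ā=63.9191, payoff=4.0791, prob=0.032959
DDDU: Ā=35.1568, payoff=0.0000, prob=0.091553
UDDU: Ā=47.1251, payoff=0.0000, prob=0.054932
DUDU: Ā=44.0851, payoff=0.0000, prob=0.054932
UUDU: Ā=59.0928, payoff=0.0000, prob=0.032959
DDUU: Ā=41.2275, payoff=0.0000, prob=0.054932
UDUU: Ā=55.2624, payoff=0.0000, prob=0.032959
DUUU: Ā=52.2224, payoff=0.0000, prob=0.032959
UUUU: Ā=70.0003, payoff=10.1603, prob=0.019775
Price = Σ prob·payoff / R^4 = 0.335367 / 1.262477 = 0.2656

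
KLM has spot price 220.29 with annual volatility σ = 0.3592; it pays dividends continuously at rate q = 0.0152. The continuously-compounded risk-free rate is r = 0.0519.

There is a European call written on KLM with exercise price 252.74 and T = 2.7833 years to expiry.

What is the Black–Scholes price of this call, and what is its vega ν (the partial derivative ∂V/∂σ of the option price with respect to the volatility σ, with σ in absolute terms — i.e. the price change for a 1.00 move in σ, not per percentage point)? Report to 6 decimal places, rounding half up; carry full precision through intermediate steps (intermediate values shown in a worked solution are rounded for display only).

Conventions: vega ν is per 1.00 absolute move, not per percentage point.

price = 46.925550
ν = 136.528345

σ√T = 0.3592·√2.7833 = 0.599261
d₁ = (ln(S/K) + (r−q+σ²/2)T) / (σ√T) = (ln(220.29/252.74) + (0.0519−0.0152+0.3592²/2)·2.7833) / 0.599261 = (-0.137416 + 0.281704) / 0.599261 = 0.240776
d₂ = d₁ − σ√T = 0.240776 − 0.599261 = -0.358485
e^{−rT} = 0.865495
e^{−qT} = 0.958576
N(d₁) = 0.595136,  N(d₂) = 0.359990
Call price V = S·e^{−qT}·N(d₁) − K·e^{−rT}·N(d₂) = 125.671682 − 78.746132 = 46.925550
φ(d₁) = (1/√(2π))·e^{−d₁²/2} = 0.387544
ν = S·e^{−qT}·φ(d₁)·√T = 136.528345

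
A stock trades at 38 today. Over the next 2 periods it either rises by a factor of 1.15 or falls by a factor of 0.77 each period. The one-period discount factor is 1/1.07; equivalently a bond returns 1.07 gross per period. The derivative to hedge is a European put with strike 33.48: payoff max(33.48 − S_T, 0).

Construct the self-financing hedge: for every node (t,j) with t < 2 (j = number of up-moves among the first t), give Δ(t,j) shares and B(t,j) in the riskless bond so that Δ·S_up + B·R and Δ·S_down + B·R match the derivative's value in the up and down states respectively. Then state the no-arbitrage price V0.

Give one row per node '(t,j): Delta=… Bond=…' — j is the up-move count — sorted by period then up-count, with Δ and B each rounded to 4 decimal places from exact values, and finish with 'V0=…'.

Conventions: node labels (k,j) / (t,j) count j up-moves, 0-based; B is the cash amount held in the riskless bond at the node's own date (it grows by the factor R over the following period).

(0,0): Delta=-0.1492 Bond=6.0934
(1,0): Delta=-0.9848 Bond=30.9697
(1,1): Delta=0.0000 Bond=0.0000
V0=0.4239

Arbitrage-free pricing uses the up-move probability p* = (R−d)/(u−d) = 0.7895, discounting each step at R = 1.07.
Payoffs at expiry: V(2,0)=10.9498, V(2,1)=0.0000, V(2,2)=0.0000
(1,0): S=29.2600. Δ = (V_up−V_dn)/(S_up−S_dn) = (0.0000−10.9498)/(33.6490−22.5302) = -0.9848. V = [p*·0.0000 + (1−p*)·10.9498]/1.07 = 2.1544. B = V − Δ·S = 30.9697.
(1,1): S=43.7000. Δ = (V_up−V_dn)/(S_up−S_dn) = (0.0000−0.0000)/(50.2550−33.6490) = 0.0000. V = [p*·0.0000 + (1−p*)·0.0000]/1.07 = 0.0000. B = V − Δ·S = 0.0000.
(0,0): S=38.0000. Δ = (V_up−V_dn)/(S_up−S_dn) = (0.0000−2.1544)/(43.7000−29.2600) = -0.1492. V = [p*·0.0000 + (1−p*)·2.1544]/1.07 = 0.4239. B = V − Δ·S = 6.0934.
As a check, the time-0 holding Δ(0,0)·S0 + B(0,0) comes to 0.4239 — exactly V0.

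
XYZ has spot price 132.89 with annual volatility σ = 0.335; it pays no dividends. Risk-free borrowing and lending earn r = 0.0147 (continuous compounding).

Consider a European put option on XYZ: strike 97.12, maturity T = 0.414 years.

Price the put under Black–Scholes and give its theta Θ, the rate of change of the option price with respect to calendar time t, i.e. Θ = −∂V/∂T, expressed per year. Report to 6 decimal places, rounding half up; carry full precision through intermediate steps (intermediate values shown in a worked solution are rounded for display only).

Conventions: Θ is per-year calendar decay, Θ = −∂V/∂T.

σ√T = 0.335·√0.414 = 0.215548
d₁ = (ln(S/K) + (r+σ²/2)T) / (σ√T) = (ln(132.89/97.12) + (0.0147+0.335²/2)·0.414) / 0.215548 = (0.313574 + 0.029316) / 0.215548 = 1.590783
d₂ = d₁ − σ√T = 1.590783 − 0.215548 = 1.375234
e^{−rT} = 0.993933
N(−d₁) = 0.055829,  N(−d₂) = 0.084529
Put price V = K·e^{−rT}·N(−d₂) − S·N(−d₁) = 8.159690 − 7.419151 = 0.740540
φ(d₁) = (1/√(2π))·e^{−d₁²/2} = 0.112564
Θ = −S·φ(d₁)·σ/(2√T) + r·K·e^{−rT}·N(−d₂) = −3.894095 + 0.119947 = -3.774148

price = 0.740540
Θ = -3.774148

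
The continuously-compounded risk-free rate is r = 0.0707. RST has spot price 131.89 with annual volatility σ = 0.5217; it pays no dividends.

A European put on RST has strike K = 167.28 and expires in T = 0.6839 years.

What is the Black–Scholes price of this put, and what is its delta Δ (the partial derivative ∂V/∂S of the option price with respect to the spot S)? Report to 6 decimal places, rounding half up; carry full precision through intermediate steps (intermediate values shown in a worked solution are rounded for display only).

σ√T = 0.5217·√0.6839 = 0.431437
d₁ = (ln(S/K) + (r+σ²/2)T) / (σ√T) = (ln(131.89/167.28) + (0.0707+0.5217²/2)·0.6839) / 0.431437 = (-0.237701 + 0.141421) / 0.431437 = -0.223162
d₂ = d₁ − σ√T = -0.223162 − 0.431437 = -0.654599
e^{−rT} = 0.952799
N(−d₁) = 0.588295,  N(−d₂) = 0.743637
Put price V = K·e^{−rT}·N(−d₂) − S·N(−d₁) = 118.523936 − 77.590261 = 40.933675
Δ = −N(−d₁) = -0.588295

price = 40.933675
Δ = -0.588295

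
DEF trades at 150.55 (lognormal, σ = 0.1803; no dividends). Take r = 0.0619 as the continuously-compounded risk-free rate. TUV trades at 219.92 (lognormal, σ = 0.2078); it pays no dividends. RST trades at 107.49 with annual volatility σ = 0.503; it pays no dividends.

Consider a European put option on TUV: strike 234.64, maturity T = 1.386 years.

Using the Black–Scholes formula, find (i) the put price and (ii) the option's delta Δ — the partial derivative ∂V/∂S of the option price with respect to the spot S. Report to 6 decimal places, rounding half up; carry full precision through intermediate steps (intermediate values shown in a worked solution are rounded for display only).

price = 18.979709
Δ = -0.417544

σ√T = 0.2078·√1.386 = 0.244640
d₁ = (ln(S/K) + (r+σ²/2)T) / (σ√T) = (ln(219.92/234.64) + (0.0619+0.2078²/2)·1.386) / 0.244640 = (-0.064789 + 0.115718) / 0.244640 = 0.208180
d₂ = d₁ − σ√T = 0.208180 − 0.244640 = -0.036460
e^{−rT} = 0.917784
N(−d₁) = 0.417544,  N(−d₂) = 0.514542
Put price V = K·e^{−rT}·N(−d₂) − S·N(−d₁) = 110.806024 − 91.826315 = 18.979709
Δ = −N(−d₁) = -0.417544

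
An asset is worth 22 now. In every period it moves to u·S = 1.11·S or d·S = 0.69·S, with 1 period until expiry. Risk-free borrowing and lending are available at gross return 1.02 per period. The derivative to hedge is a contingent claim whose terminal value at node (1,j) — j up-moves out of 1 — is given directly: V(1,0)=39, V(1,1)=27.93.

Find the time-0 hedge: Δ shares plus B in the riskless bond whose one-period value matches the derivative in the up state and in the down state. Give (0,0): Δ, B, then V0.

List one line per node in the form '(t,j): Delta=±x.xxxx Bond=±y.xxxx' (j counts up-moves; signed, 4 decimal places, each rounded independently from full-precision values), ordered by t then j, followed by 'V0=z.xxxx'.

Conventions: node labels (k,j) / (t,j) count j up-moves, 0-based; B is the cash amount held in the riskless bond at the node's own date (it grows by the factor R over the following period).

(0,0): Delta=-1.1981 Bond=56.0651
V0=29.7080

Since d<R<u, set p* = (R−d)/(u−d) = 0.7857; price each node as the discounted p*-expectation of its children.
Terminal payoffs: V(1,0)=39.0000, V(1,1)=27.9300
(0,0): S=22.0000. Δ = (V_up−V_dn)/(S_up−S_dn) = (27.9300−39.0000)/(24.4200−15.1800) = -1.1981. V = [p*·27.9300 + (1−p*)·39.0000]/1.02 = 29.7080. B = V − Δ·S = 56.0651.
As a check, the time-0 holding Δ(0,0)·S0 + B(0,0) comes to 29.7080 — exactly V0.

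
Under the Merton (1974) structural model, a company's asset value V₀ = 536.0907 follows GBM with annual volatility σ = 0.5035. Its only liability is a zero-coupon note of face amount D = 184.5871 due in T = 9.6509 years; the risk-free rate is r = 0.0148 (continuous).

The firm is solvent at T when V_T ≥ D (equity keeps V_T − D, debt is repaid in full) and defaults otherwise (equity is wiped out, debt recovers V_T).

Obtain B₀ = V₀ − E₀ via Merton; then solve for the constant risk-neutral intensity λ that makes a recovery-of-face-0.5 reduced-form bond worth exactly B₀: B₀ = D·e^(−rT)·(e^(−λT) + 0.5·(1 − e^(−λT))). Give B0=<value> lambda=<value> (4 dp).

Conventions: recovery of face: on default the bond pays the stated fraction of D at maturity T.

B0=111.5749 lambda=0.0964

Equity is a call on the firm's assets struck at D = 184.5871:
d₁ = [ln(V₀/D) + (r + σ²/2)T] / (σ√T)
   = [ln(536.0907/184.5871) + (0.0148 + 0.5·0.5035²)·9.6509] / (0.5035·√9.6509)
   = [1.066182 + 1.366144] / 1.564168 = 1.555029
d₂ = d₁ − σ√T = 1.555029 − 1.564168 = -0.009139
N(d₁) = 0.940030,  N(d₂) = 0.496354,  e^(−rT) = 0.866899
E₀ = V₀·N(d₁) − D·e^(−rT)·N(d₂)
   = 536.0907·0.940030 − 184.5871·0.866899·0.496354 = 424.515825
B₀ = V₀ − E₀ = 536.0907 − 424.515825 = 111.574875
e^(−λT) = (B₀·e^(rT)/D − 0.5)/(1 − 0.5) = (111.5749·1.153538/184.5871 − 0.5)/0.5 = 0.39452684
λ = −ln(0.39452684)/9.6509 = 0.096371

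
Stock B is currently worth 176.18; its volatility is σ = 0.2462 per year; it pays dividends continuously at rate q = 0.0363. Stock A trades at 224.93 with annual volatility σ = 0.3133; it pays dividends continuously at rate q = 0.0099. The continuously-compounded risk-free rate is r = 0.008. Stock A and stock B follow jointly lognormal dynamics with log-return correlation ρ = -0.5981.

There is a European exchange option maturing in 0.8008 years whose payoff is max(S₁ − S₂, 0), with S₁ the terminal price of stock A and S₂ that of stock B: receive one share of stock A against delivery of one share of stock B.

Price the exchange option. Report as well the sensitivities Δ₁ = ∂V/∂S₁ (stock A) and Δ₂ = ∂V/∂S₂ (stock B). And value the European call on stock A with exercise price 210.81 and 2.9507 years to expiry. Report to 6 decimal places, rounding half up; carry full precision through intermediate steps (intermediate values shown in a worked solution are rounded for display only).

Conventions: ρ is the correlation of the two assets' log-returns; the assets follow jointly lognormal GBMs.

exchange price = 66.794055
Δ1 = 0.786536
Δ2 = -0.625051
price(stock A call K=210.81) = 51.556748

σ_eff = √(σ₁² + σ₂² − 2ρσ₁σ₂) = √(0.3133² + 0.2462² − 2·-0.5981·0.3133·0.2462) = 0.501038
d₁ = (ln(S₁/S₂) + (q₂ − q₁ + σ_eff²/2)T) / (σ_eff√T) = (ln(224.93/176.18) + (0.0363 − 0.0099 + 0.125520)·0.8008) / 0.448366 = 0.816164
d₂ = d₁ − σ_eff√T = 0.816164 − 0.448366 = 0.367797
N(d₁) = 0.792797,  N(d₂) = 0.643488
V = S₁·e^{−q₁T}·N(d₁) − S₂·e^{−q₂T}·N(d₂) = 176.915620 − 110.121565 = 66.794055
Δ₁ = e^{−q₁T}·N(d₁) = 0.786536;  Δ₂ = −e^{−q₂T}·N(d₂) = -0.625051
[vanilla: stock A call K=210.81]
σ√T = 0.3133·√2.9507 = 0.538174
d₁ = (ln(S/K) + (r−q+σ²/2)T) / (σ√T) = (ln(224.93/210.81) + (0.008−0.0099+0.3133²/2)·2.9507) / 0.538174 = (0.064832 + 0.139209) / 0.538174 = 0.379136
d₂ = d₁ − σ√T = 0.379136 − 0.538174 = -0.159038
e^{−rT} = 0.976671
e^{−qT} = 0.971211
N(d₁) = 0.647707,  N(d₂) = 0.436820
price = S·e^{−qT}·N(d₁) − K·e^{−rT}·N(d₂) = 141.494379 − 89.937632 = 51.556748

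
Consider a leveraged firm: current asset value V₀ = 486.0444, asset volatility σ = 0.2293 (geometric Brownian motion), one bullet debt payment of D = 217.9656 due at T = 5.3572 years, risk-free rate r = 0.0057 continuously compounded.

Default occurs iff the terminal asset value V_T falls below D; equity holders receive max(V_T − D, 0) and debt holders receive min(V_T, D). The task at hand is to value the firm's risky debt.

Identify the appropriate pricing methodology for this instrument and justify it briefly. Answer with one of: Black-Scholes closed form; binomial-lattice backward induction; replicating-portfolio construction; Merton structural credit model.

Key observation: with the firm-asset dynamics (V₀ = 486.0444) and a single zero-coupon liability of face 217.9656 given, debt value, spread, and default probability all derive from the option view of the balance sheet.

framework: Merton structural credit model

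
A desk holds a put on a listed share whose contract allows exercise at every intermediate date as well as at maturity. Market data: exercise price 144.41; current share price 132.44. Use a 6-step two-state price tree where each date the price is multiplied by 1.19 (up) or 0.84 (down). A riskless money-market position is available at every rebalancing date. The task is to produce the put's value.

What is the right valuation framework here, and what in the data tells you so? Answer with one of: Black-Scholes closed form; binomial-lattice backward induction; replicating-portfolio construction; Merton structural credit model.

framework: binomial-lattice backward induction

Key observation: the put (strike 144.41 on spot 132.44) is American-style on a 6-step discrete price model, so the early-exercise decision at every node requires stepwise backward valuation — a closed form cannot price the exercise right.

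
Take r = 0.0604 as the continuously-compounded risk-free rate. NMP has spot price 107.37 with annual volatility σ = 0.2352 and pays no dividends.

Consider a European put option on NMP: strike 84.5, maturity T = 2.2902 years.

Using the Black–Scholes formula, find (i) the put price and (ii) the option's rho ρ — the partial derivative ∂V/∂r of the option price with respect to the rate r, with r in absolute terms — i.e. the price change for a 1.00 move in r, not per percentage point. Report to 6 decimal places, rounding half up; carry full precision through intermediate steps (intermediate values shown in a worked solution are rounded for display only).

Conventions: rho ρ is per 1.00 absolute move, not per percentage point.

price = 2.317159
ρ = -31.758247

σ√T = 0.2352·√2.2902 = 0.355938
d₁ = (ln(S/K) + (r+σ²/2)T) / (σ√T) = (ln(107.37/84.5) + (0.0604+0.2352²/2)·2.2902) / 0.355938 = (0.239529 + 0.201674) / 0.355938 = 1.239552
d₂ = d₁ − σ√T = 1.239552 − 0.355938 = 0.883614
e^{−rT} = 0.870813
N(−d₁) = 0.107571,  N(−d₂) = 0.188452
Put price V = K·e^{−rT}·N(−d₂) − S·N(−d₁) = 13.867019 − 11.549860 = 2.317159
ρ = −K·T·e^{−rT}·N(−d₂) = -31.758247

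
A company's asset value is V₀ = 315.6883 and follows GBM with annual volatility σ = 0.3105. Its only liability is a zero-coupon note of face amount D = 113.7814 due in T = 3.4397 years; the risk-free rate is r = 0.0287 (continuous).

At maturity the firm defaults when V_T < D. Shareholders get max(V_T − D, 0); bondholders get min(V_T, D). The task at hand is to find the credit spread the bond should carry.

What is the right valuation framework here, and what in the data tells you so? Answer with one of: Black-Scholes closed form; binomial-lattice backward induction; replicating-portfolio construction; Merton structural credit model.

framework: Merton structural credit model

Key observation: the asked-for credit quantity lives on the firm's capital structure — asset value, asset volatility, debt face 113.7814 — which is the structural model's domain.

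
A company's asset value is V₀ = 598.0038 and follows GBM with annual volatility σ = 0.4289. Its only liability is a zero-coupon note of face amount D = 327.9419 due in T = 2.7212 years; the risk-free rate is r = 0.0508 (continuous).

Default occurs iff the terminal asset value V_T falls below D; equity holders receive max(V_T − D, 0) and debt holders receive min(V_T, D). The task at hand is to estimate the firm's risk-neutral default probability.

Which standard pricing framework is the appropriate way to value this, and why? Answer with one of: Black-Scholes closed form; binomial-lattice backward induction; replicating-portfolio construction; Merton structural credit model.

Key observation: the data describe a firm's assets (V₀ = 598.0038, GBM) and a single zero-coupon debt of face 327.9419, so credit quantities follow from equity-as-call in the structural model.

framework: Merton structural credit model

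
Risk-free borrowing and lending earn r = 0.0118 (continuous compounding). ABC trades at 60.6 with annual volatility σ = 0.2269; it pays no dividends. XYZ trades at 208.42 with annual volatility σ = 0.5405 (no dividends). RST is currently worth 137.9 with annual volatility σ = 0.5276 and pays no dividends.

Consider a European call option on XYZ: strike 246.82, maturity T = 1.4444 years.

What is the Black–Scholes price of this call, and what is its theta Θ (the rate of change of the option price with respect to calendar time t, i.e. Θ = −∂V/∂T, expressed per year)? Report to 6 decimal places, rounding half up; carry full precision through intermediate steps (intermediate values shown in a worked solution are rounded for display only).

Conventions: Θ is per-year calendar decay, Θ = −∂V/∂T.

σ√T = 0.5405·√1.4444 = 0.649590
d₁ = (ln(S/K) + (r+σ²/2)T) / (σ√T) = (ln(208.42/246.82) + (0.0118+0.5405²/2)·1.4444) / 0.649590 = (-0.169104 + 0.228028) / 0.649590 = 0.090709
d₂ = d₁ − σ√T = 0.090709 − 0.649590 = -0.558881
e^{−rT} = 0.983101
N(d₁) = 0.536138,  N(d₂) = 0.288121
Call price V = S·N(d₁) − K·e^{−rT}·N(d₂) = 111.741886 − 69.912320 = 41.829566
φ(d₁) = (1/√(2π))·e^{−d₁²/2} = 0.397304
Θ = −S·φ(d₁)·σ/(2√T) − r·K·e^{−rT}·N(d₂) = −18.620216 − 0.824965 = -19.445181

price = 41.829566
Θ = -19.445181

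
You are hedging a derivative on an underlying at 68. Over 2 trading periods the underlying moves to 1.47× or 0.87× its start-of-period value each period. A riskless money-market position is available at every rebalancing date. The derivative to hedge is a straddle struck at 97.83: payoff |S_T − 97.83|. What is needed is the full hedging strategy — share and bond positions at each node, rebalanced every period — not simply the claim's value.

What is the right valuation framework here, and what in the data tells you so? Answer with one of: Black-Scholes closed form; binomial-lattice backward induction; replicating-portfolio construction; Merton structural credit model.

Key observation: the deliverable is the dynamic trading strategy on the 2-step tree (spot 68, moves 1.47 and 0.87), so the valuation must go through the node-by-node replicating-portfolio solve.

framework: replicating-portfolio construction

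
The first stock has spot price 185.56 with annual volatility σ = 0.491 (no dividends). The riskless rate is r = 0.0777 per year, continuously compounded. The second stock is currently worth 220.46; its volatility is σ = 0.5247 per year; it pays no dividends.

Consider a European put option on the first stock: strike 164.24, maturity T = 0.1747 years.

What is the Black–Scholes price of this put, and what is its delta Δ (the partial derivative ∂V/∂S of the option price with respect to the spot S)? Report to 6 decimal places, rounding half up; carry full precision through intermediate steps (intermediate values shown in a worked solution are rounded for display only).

price = 5.414084
Δ = -0.222592

σ√T = 0.491·√0.1747 = 0.205224
d₁ = (ln(S/K) + (r+σ²/2)T) / (σ√T) = (ln(185.56/164.24) + (0.0777+0.491²/2)·0.1747) / 0.205224 = (0.122050 + 0.034633) / 0.205224 = 0.763469
d₂ = d₁ − σ√T = 0.763469 − 0.205224 = 0.558245
e^{−rT} = 0.986518
N(−d₁) = 0.222592,  N(−d₂) = 0.288338
Put price V = K·e^{−rT}·N(−d₂) − S·N(−d₁) = 46.718223 − 41.304139 = 5.414084
Δ = −N(−d₁) = -0.222592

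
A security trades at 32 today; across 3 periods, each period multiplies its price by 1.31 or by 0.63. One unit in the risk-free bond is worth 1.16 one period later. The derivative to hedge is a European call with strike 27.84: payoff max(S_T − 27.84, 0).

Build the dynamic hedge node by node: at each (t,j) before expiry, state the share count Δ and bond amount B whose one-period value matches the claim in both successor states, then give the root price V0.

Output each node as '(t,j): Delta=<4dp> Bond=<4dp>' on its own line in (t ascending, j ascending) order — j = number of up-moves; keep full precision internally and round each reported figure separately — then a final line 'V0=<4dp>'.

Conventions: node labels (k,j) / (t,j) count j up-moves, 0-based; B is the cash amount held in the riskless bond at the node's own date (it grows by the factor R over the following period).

Arbitrage-free pricing uses the up-move probability p* = (R−d)/(u−d) = 0.7794, discounting each step at R = 1.16.
At maturity the claim pays: V(3,0)=0.0000, V(3,1)=0.0000, V(3,2)=6.7566, V(3,3)=44.0989
  t=2,j=0: stock 12.7008 → up 16.6380 (V=0.0000), down 8.0015 (V=0.0000). Price 0.0000; hedge Δ=0.0000, bond B=0.0000.
  t=2,j=1: stock 26.4096 → up 34.5966 (V=6.7566), down 16.6380 (V=0.0000). Price 4.5398; hedge Δ=0.3762, bond B=-5.3964.
  t=2,j=2: stock 54.9152 → up 71.9389 (V=44.0989), down 34.5966 (V=6.7566). Price 30.9152; hedge Δ=1.0000, bond B=-24.0000.
  t=1,j=0: stock 20.1600 → up 26.4096 (V=4.5398), down 12.7008 (V=0.0000). Price 3.0503; hedge Δ=0.3312, bond B=-3.6258.
  t=1,j=1: stock 41.9200 → up 54.9152 (V=30.9152), down 26.4096 (V=4.5398). Price 21.6354; hedge Δ=0.9253, bond B=-17.1519.
  t=0,j=0: stock 32.0000 → up 41.9200 (V=21.6354), down 20.1600 (V=3.0503). Price 15.1170; hedge Δ=0.8541, bond B=-12.2140.
Verification: the root portfolio costs Δ(0,0)·S0 + B(0,0) = 15.1170, matching V0.

(0,0): Delta=0.8541 Bond=-12.2140
(1,0): Delta=0.3312 Bond=-3.6258
(1,1): Delta=0.9253 Bond=-17.1519
(2,0): Delta=0.0000 Bond=0.0000
(2,1): Delta=0.3762 Bond=-5.3964
(2,2): Delta=1.0000 Bond=-24.0000
V0=15.1170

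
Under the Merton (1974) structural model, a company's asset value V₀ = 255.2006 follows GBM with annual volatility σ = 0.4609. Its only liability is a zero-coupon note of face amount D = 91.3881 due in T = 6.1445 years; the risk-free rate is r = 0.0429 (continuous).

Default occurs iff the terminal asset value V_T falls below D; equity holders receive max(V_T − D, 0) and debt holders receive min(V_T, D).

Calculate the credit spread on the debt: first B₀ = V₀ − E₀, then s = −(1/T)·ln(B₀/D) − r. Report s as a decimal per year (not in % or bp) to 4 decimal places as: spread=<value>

spread=0.0220

Work the structural quantities from V₀ = 255.2006 against face 91.3881:
d₁ = [ln(V₀/D) + (r + σ²/2)T] / (σ√T)
   = [ln(255.2006/91.3881) + (0.0429 + 0.5·0.4609²)·6.1445] / (0.4609·√6.1445)
   = [1.026935 + 0.916233] / 1.142484 = 1.700828
d₂ = d₁ − σ√T = 1.700828 − 1.142484 = 0.558344
N(d₁) = 0.955512,  N(d₂) = 0.711695,  e^(−rT) = 0.768282
E₀ = V₀·N(d₁) − D·e^(−rT)·N(d₂)
   = 255.2006·0.955512 − 91.3881·0.768282·0.711695 = 193.877921
B₀ = V₀ − E₀ = 255.2006 − 193.877921 = 61.322679
spread = −(1/T)·ln(B₀/D) − r = −(1/6.1445)·ln(61.322679/91.3881) − 0.0429 = 0.02203051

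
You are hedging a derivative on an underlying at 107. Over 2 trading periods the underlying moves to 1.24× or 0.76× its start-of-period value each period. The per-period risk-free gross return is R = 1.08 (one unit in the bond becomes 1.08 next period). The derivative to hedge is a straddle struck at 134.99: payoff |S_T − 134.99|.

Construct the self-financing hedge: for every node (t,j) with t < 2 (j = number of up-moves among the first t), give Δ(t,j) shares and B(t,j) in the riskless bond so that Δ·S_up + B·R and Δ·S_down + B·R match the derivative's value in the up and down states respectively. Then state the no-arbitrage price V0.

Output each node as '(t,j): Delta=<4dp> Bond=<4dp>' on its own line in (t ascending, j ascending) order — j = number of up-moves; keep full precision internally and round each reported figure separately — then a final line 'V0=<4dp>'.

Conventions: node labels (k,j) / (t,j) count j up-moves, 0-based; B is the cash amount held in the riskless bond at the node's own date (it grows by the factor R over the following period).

(0,0): Delta=-0.2901 Bond=62.2789
(1,0): Delta=-1.0000 Bond=124.9907
(1,1): Delta=-0.0725 Bond=38.3965
V0=31.2388

The replicating-portfolio and risk-neutral prices coincide; use p* = (1.08−0.76)/(1.24−0.76) = 0.6667 for the latter.
At maturity the claim pays: V(2,0)=73.1868, V(2,1)=34.1532, V(2,2)=29.5332
Node (1,0) S=81.3200: V=(p*·34.1532+(1−p*)·73.1868)/1.08=43.6707; Δ=(34.1532−73.1868)/(100.8368−61.8032)=-1.0000; B=V−Δ·S=124.9907
Node (1,1) S=132.6800: V=(p*·29.5332+(1−p*)·34.1532)/1.08=28.7715; Δ=(29.5332−34.1532)/(164.5232−100.8368)=-0.0725; B=V−Δ·S=38.3965
Node (0,0) S=107.0000: V=(p*·28.7715+(1−p*)·43.6707)/1.08=31.2388; Δ=(28.7715−43.6707)/(132.6800−81.3200)=-0.2901; B=V−Δ·S=62.2789
Check: Δ(0,0)·S0 + B(0,0) = 31.2388 = V0.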